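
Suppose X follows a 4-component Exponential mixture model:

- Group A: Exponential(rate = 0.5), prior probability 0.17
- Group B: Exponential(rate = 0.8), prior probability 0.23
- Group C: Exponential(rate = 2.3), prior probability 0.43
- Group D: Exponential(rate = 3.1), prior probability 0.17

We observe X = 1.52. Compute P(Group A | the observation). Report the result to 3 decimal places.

P(component k | x) = π_k·f_k(x) / marginal(x), where marginal(x) = Σ_j π_j·f_j(x).
Component likelihoods at x = 1.52:
  f_A = 0.233833
  f_B = 0.237131
  f_C = 0.0697324
  f_D = 0.027859
Multiply by the mixture weights:
  π_A·f_A = 0.17 × 0.233833 = 0.0397516
  π_B·f_B = 0.23 × 0.237131 = 0.0545401
  π_C·f_C = 0.43 × 0.0697324 = 0.0299849
  π_D·f_D = 0.17 × 0.027859 = 0.00473604
Evidence: 0.0397516 + 0.0545401 + 0.0299849 + 0.00473604 = 0.129013
P(Group A | the observation) ≈ 0.308

0.308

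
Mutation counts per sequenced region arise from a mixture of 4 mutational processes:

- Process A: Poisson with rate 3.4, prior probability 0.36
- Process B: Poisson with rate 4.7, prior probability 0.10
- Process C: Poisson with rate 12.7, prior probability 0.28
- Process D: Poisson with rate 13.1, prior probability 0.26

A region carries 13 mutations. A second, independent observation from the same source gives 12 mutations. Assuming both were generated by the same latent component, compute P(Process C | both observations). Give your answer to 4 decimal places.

Posterior ∝ prior × likelihood, so P(k | x) ∝ P(Z=k) f_k(x); normalise over all components.
Since both observations come from the same component, the likelihood for component k is f_k(x₁)·f_k(x₂).
  f_A = [e^(−3.4)·3.4^13/13! = 4.34855e-05] × [0.000166268] = 7.23025e-09
  f_B = [e^(−4.7)·4.7^13/13! = 0.000797642] × [0.00220624] = 1.75979e-06
  f_C = [e^(−12.7)·12.7^13/13! = 0.109554] × [0.112142] = 0.0122856
  f_D = [e^(−13.1)·13.1^13/13! = 0.109898] × [0.109059] = 0.0119853
Unnormalised posteriors:
  P(Z=A)·f_A = 0.36 × 7.23025e-09 = 2.60289e-09
  P(Z=B)·f_B = 0.10 × 1.75979e-06 = 1.75979e-07
  P(Z=C)·f_C = 0.28 × 0.0122856 = 0.00343996
  P(Z=D)·f_D = 0.26 × 0.0119853 = 0.00311618
Sum: 2.60289e-09 + 1.75979e-07 + 0.00343996 + 0.00311618 = 0.00655633
Responsibility of Process C: 0.00343996 / 0.00655633 ≈ 0.5247

0.5247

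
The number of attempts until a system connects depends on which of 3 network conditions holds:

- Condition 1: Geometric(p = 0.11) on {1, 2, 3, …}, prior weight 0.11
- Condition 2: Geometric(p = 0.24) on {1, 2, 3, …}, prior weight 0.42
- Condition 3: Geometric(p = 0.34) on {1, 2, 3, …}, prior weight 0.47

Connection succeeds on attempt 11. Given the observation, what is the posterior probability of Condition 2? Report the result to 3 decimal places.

0.508

By Bayes' theorem, P(k | x) = w_k f_k(x) / Σ_j w_j f_j(x).
Evaluate each component's likelihood at the observed value:
  L_1 = 0.11·(1−0.11)^10 = 0.11·0.311817 = 0.0342999
  L_2 = 0.24·(1−0.24)^10 = 0.24·0.0642889 = 0.0154293
  L_3 = 0.34·(1−0.34)^10 = 0.34·0.0156834 = 0.00533235
Unnormalised posteriors:
  w_1·L_1 = 0.11 × 0.0342999 = 0.00377299
  w_2·L_2 = 0.42 × 0.0154293 = 0.00648032
  w_3·L_3 = 0.47 × 0.00533235 = 0.0025062
Evidence: 0.00377299 + 0.00648032 + 0.0025062 = 0.0127595
P(Condition 2 | 11) = 0.00648032 / 0.0127595 ≈ 0.508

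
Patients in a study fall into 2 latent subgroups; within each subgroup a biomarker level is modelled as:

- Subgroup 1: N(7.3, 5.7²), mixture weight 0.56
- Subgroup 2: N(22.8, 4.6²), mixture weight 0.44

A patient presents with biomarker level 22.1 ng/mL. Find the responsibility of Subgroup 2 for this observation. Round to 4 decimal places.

By Bayes' theorem, P(k | x) = w_k f_k(x) / Σ_j w_j f_j(x).
Normal densities:
  L_1 = (1/(5.7·√(2π)))·exp(−(22.1−7.3)²/(2·5.7²)) = 0.069990·exp(-3.37088) = 0.0024048
  L_2 = (1/(4.6·√(2π)))·exp(−(22.1−22.8)²/(2·4.6²)) = 0.086727·exp(-0.01158) = 0.0857282
Prior × likelihood for each component:
  w_1·L_1 = 0.56 × 0.0024048 = 0.00134669
  w_2·L_2 = 0.44 × 0.0857282 = 0.0377204
Denominator: 0.00134669 + 0.0377204 = 0.0390671
P(Subgroup 2 | x) ≈ 0.9655

0.9655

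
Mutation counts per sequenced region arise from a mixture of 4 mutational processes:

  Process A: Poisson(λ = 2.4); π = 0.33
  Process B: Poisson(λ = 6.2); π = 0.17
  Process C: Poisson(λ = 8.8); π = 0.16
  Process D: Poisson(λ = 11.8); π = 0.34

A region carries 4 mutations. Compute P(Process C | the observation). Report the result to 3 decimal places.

0.085

The responsibility of component k is P(Z=k) f_k(x) divided by Σ_j P(Z=j) f_j(x).
Component likelihoods at x = 4 mutations:
  f_A = e^(−2.4)·2.4^4/4! = 0.125408
  f_B = e^(−6.2)·6.2^4/4! = 0.124948
  f_C = e^(−8.8)·8.8^4/4! = 0.0376641
  f_D = e^(−11.8)·11.8^4/4! = 0.00606236
Multiply by the mixture weights:
  P(Z=A)·f_A = 0.33 × 0.125408 = 0.0413848
  P(Z=B)·f_B = 0.17 × 0.124948 = 0.0212412
  P(Z=C)·f_C = 0.16 × 0.0376641 = 0.00602626
  P(Z=D)·f_D = 0.34 × 0.00606236 = 0.0020612
Sum: 0.0413848 + 0.0212412 + 0.00602626 + 0.0020612 = 0.0707135
So the posterior for Process C is 0.00602626 / 0.0707135 ≈ 0.085.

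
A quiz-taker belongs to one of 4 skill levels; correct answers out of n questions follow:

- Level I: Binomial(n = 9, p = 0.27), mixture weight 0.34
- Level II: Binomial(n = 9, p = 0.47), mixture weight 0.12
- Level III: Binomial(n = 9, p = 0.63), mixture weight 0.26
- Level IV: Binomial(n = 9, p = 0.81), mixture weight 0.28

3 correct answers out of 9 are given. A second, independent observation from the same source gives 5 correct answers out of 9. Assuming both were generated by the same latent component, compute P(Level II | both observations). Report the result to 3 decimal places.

0.408

Apply Bayes' rule: the posterior for each component is proportional to its prior times its likelihood at x.
Since both observations come from the same component, the likelihood for component k is f_k(x₁)·f_k(x₂).
  p_I = [0.250212] × [0.0513429] = 0.0128466
  p_II = [0.193298] × [0.228015] = 0.0440749
  p_III = [0.0538904] × [0.234358] = 0.0126297
  p_IV = [0.00210018] × [0.0572546] = 0.000120245
Multiply by the mixture weights:
  π_I·p_I = 0.34 × 0.0128466 = 0.00436785
  π_II·p_II = 0.12 × 0.0440749 = 0.00528899
  π_III·p_III = 0.26 × 0.0126297 = 0.00328371
  π_IV·p_IV = 0.28 × 0.000120245 = 3.36685e-05
Marginal: 0.00436785 + 0.00528899 + 0.00328371 + 3.36685e-05 = 0.0129742
Responsibility of Level II: 0.00528899 / 0.0129742 ≈ 0.408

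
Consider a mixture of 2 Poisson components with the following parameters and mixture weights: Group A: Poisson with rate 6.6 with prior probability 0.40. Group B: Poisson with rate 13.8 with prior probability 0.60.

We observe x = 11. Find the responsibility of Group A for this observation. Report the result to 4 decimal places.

0.2110

Posterior ∝ prior × likelihood, so P(k | x) ∝ π_k f_k(x); normalise over all components.
Evaluate each component's likelihood at the observed value:
  p_A = 0.0352764
  p_B = 0.0879529
Unnormalised posteriors:
  π_A·p_A = 0.40 × 0.0352764 = 0.0141106
  π_B·p_B = 0.60 × 0.0879529 = 0.0527718
Sum: 0.0141106 + 0.0527718 = 0.0668823
Responsibility of Group A: 0.0141106 / 0.0668823 ≈ 0.2110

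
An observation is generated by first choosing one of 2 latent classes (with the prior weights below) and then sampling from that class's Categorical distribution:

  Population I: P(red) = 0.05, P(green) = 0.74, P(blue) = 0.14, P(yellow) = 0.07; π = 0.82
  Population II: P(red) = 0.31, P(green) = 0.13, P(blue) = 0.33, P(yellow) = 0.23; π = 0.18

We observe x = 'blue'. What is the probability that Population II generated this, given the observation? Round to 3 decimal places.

Apply Bayes' rule: the posterior for each component is proportional to its prior times its likelihood at x.
Component likelihoods at x = 'blue':
  p_I = 0.14
  p_II = 0.33
Prior × likelihood for each component:
  P(Z=I)·p_I = 0.82 × 0.14 = 0.1148
  P(Z=II)·p_II = 0.18 × 0.33 = 0.0594
Evidence: 0.1148 + 0.0594 = 0.1742
So the posterior for Population II is 0.0594 / 0.1742 ≈ 0.341.

0.341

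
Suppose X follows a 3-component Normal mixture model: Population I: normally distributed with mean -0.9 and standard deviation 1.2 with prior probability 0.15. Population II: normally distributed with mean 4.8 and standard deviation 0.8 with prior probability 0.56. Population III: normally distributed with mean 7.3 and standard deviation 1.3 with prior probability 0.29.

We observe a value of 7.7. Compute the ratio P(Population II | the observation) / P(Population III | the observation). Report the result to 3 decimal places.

Only the two components matter; the odds are (π_i f_i(x)) / (π_j f_j(x)).
Component likelihoods at x = 7.7:
  L_I = 2.33779e-12
  L_II = 0.000698827
  L_III = 0.29269
Posterior odds = (π_II·L_II) / (π_III·L_III) = (0.56·0.000698827) / (0.29·0.29269) = 0.000391343 / 0.0848802 ≈ 0.005

0.005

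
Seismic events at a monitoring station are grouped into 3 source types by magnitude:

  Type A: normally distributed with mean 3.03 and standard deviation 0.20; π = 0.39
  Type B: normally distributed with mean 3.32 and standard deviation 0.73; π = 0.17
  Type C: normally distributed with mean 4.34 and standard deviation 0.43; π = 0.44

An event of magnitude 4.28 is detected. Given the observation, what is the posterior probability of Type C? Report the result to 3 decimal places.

0.912

The responsibility of component k is P(Z=k) f_k(x) divided by Σ_j P(Z=j) f_j(x).
Normal densities:
  f_A = 6.57001e-09
  f_B = 0.230172
  f_C = 0.918785
Unnormalised posteriors:
  P(Z=A)·f_A = 0.39 × 6.57001e-09 = 2.5623e-09
  P(Z=B)·f_B = 0.17 × 0.230172 = 0.0391292
  P(Z=C)·f_C = 0.44 × 0.918785 = 0.404265
Denominator: 2.5623e-09 + 0.0391292 + 0.404265 = 0.443394
So the posterior for Type C is 0.404265 / 0.443394 ≈ 0.912.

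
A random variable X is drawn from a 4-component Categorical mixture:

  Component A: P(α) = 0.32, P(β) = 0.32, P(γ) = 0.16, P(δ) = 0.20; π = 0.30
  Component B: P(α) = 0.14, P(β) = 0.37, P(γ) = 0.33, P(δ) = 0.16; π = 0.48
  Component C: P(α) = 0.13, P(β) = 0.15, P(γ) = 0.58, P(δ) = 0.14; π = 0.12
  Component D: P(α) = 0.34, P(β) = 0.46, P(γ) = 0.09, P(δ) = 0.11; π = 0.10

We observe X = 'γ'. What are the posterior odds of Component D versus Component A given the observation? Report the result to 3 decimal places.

0.187

Only the two components matter; the odds are (P(Z=i) f_i(x)) / (P(Z=j) f_j(x)).
Categorical probabilities:
  p_A = P(γ | comp) = 0.16
  p_B = P(γ | comp) = 0.33
  p_C = P(γ | comp) = 0.58
  p_D = P(γ | comp) = 0.09
Odds = (0.10/0.30) × (0.09/0.16) = 0.333333 × 0.5625 ≈ 0.187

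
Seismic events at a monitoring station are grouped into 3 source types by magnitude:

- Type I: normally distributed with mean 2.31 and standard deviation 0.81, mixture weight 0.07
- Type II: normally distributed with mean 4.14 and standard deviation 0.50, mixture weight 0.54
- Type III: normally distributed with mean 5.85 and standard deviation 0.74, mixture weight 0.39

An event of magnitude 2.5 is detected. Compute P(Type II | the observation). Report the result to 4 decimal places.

By Bayes' theorem, P(k | x) = w_k f_k(x) / Σ_j w_j f_j(x).
Evaluate each component's likelihood at the observed value:
  p_I = (1/(0.81·√(2π)))·exp(−(2.5−2.31)²/(2·0.81²)) = 0.492521·exp(-0.02751) = 0.479156
  p_II = (1/(0.50·√(2π)))·exp(−(2.5−4.14)²/(2·0.50²)) = 0.797885·exp(-5.37920) = 0.00367945
  p_III = (1/(0.74·√(2π)))·exp(−(2.5−5.85)²/(2·0.74²)) = 0.539111·exp(-10.24699) = 1.91191e-05
Unnormalised posteriors:
  w_I·p_I = 0.07 × 0.479156 = 0.0335409
  w_II·p_II = 0.54 × 0.00367945 = 0.0019869
  w_III·p_III = 0.39 × 1.91191e-05 = 7.45647e-06
Marginal: 0.0335409 + 0.0019869 + 7.45647e-06 = 0.0355353
So the posterior for Type II is 0.0019869 / 0.0355353 ≈ 0.0559.

0.0559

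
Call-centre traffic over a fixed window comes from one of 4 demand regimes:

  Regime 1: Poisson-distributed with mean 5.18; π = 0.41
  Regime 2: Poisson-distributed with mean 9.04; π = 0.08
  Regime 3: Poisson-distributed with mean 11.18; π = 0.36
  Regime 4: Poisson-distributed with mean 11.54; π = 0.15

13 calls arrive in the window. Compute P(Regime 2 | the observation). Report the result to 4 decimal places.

P(component k | x) = π_k·f_k(x) / marginal(x), where marginal(x) = Σ_j π_j·f_j(x).
Component likelihoods at x = 13 calls:
  p_1 = 0.00174727
  p_2 = 0.0512728
  p_3 = 0.0955104
  p_4 = 0.100609
Weight by the priors:
  π_1·p_1 = 0.41 × 0.00174727 = 0.000716383
  π_2·p_2 = 0.08 × 0.0512728 = 0.00410183
  π_3·p_3 = 0.36 × 0.0955104 = 0.0343838
  π_4·p_4 = 0.15 × 0.100609 = 0.0150914
Sum: 0.000716383 + 0.00410183 + 0.0343838 + 0.0150914 = 0.0542933
P(Regime 2 | data) = 0.00410183 / 0.0542933 ≈ 0.0755

0.0755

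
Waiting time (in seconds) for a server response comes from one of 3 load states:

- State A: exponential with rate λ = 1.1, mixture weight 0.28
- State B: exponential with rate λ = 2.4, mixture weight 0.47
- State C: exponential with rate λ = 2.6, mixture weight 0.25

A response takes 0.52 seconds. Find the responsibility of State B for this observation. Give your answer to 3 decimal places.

0.486

P(component k | x) = P(Z=k)·f_k(x) / marginal(x), where marginal(x) = Σ_j P(Z=j)·f_j(x).
Exponential densities:
  L_A = 1.1·e^(−1.1·0.52) = 1.1·e^(−0.5720) = 0.620835
  L_B = 2.4·e^(−2.4·0.52) = 2.4·e^(−1.2480) = 0.688988
  L_C = 2.6·e^(−2.6·0.52) = 2.6·e^(−1.3520) = 0.672678
Multiply by the mixture weights:
  P(Z=A)·L_A = 0.28 × 0.620835 = 0.173834
  P(Z=B)·L_B = 0.47 × 0.688988 = 0.323824
  P(Z=C)·L_C = 0.25 × 0.672678 = 0.168169
Sum: 0.173834 + 0.323824 + 0.168169 = 0.665828
So the posterior for State B is 0.323824 / 0.665828 ≈ 0.486.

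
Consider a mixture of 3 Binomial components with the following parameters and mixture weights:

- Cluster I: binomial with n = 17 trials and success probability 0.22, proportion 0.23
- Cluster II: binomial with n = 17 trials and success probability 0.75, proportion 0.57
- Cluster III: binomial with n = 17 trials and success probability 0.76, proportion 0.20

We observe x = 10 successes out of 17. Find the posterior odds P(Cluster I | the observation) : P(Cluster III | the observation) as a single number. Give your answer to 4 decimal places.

0.0182

Posterior odds = (P(Z=i) f_i(x)) / (P(Z=j) f_j(x)); the normalising sum cancels.
Evaluate each component's likelihood at the observed value:
  L_I = 0.000907327
  L_II = 0.0668448
  L_III = 0.0573442
Posterior odds = (P(Z=I)·L_I) / (P(Z=III)·L_III) = (0.23·0.000907327) / (0.20·0.0573442) = 0.000208685 / 0.0114688 ≈ 0.0182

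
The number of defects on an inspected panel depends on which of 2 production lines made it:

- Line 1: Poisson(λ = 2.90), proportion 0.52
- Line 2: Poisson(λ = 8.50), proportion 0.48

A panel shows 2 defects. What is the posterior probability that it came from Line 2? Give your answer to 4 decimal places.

0.0285

Apply Bayes' rule: the posterior for each component is proportional to its prior times its likelihood at x.
Evaluate each component's likelihood at the observed value:
  L_1 = e^(−2.90)·2.90^2/2! = 0.231373
  L_2 = e^(−8.50)·8.50^2/2! = 0.00735029
Weight by the priors:
  π_1·L_1 = 0.52 × 0.231373 = 0.120314
  π_2·L_2 = 0.48 × 0.00735029 = 0.00352814
Sum: 0.120314 + 0.00352814 = 0.123842
So the posterior for Line 2 is 0.00352814 / 0.123842 ≈ 0.0285.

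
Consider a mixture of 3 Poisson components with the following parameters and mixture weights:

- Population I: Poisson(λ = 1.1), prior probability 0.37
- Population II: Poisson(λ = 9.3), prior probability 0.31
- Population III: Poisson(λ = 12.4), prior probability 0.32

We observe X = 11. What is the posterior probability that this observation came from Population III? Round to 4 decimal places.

0.5240

By Bayes' theorem, P(k | x) = π_k f_k(x) / Σ_j π_j f_j(x).
Poisson probabilities:
  f_I = 2.37925e-08
  f_II = 0.10309
  f_III = 0.109959
Unnormalised posteriors:
  π_I·f_I = 0.37 × 2.37925e-08 = 8.80322e-09
  π_II·f_II = 0.31 × 0.10309 = 0.031958
  π_III·f_III = 0.32 × 0.109959 = 0.0351869
Normaliser: 8.80322e-09 + 0.031958 + 0.0351869 = 0.0671449
So the posterior for Population III is 0.0351869 / 0.0671449 ≈ 0.5240.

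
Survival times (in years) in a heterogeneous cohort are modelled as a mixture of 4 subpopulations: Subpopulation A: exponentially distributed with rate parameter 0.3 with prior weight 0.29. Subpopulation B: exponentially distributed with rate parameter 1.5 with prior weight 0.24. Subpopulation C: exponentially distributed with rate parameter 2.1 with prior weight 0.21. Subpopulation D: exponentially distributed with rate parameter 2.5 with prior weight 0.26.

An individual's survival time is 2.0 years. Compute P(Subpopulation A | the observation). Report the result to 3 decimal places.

The responsibility of component k is P(Z=k) f_k(x) divided by Σ_j P(Z=j) f_j(x).
Component likelihoods at x = 2.0 years:
  L_A = 0.164643
  L_B = 0.0746806
  L_C = 0.0314907
  L_D = 0.0168449
Unnormalised posteriors:
  P(Z=A)·L_A = 0.29 × 0.164643 = 0.0477466
  P(Z=B)·L_B = 0.24 × 0.0746806 = 0.0179233
  P(Z=C)·L_C = 0.21 × 0.0314907 = 0.00661305
  P(Z=D)·L_D = 0.26 × 0.0168449 = 0.00437967
Normaliser: 0.0477466 + 0.0179233 + 0.00661305 + 0.00437967 = 0.0766627
Responsibility of Subpopulation A: 0.0477466 / 0.0766627 ≈ 0.623

0.623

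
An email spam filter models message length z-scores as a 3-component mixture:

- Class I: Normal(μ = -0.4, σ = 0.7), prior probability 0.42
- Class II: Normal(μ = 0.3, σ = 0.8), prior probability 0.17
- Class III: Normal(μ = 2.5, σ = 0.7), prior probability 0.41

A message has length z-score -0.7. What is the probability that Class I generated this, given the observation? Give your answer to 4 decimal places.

The responsibility of component k is π_k f_k(x) divided by Σ_j π_j f_j(x).
Component likelihoods at x = -0.7:
  p_I = 0.51991
  p_II = 0.228311
  p_III = 1.6515e-05
Weight by the priors:
  π_I·p_I = 0.42 × 0.51991 = 0.218362
  π_II·p_II = 0.17 × 0.228311 = 0.0388129
  π_III·p_III = 0.41 × 1.6515e-05 = 6.77114e-06
Sum: 0.218362 + 0.0388129 + 6.77114e-06 = 0.257182
So the posterior for Class I is 0.218362 / 0.257182 ≈ 0.8491.

0.8491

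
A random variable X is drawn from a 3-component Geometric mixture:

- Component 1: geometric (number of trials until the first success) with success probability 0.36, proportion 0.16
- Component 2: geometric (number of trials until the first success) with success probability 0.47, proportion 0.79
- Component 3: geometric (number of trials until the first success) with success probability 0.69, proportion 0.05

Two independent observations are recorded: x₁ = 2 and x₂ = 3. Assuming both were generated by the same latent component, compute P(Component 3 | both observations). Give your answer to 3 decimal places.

0.022

Posterior ∝ prior × likelihood, so P(k | x) ∝ π_k f_k(x); normalise over all components.
Since both observations come from the same component, the likelihood for component k is f_k(x₁)·f_k(x₂).
  p_1 = [0.36·(1−0.36)^1 = 0.36·0.64 = 0.2304] × [0.147456] = 0.0339739
  p_2 = [0.47·(1−0.47)^1 = 0.47·0.53 = 0.2491] × [0.132023] = 0.0328869
  p_3 = [0.69·(1−0.69)^1 = 0.69·0.31 = 0.2139] × [0.066309] = 0.0141835
Multiply by the mixture weights:
  π_1·p_1 = 0.16 × 0.0339739 = 0.00543582
  π_2·p_2 = 0.79 × 0.0328869 = 0.0259807
  π_3·p_3 = 0.05 × 0.0141835 = 0.000709175
Denominator: 0.00543582 + 0.0259807 + 0.000709175 = 0.0321257
P(Component 3 | x₁,x₂) ≈ 0.022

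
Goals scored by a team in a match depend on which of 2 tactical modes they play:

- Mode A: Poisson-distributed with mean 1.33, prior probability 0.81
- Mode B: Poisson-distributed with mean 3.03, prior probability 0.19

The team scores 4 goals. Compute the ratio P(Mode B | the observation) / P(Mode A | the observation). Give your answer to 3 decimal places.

Posterior odds = (w_i f_i(x)) / (w_j f_j(x)); the normalising sum cancels.
Evaluate each component's likelihood at the observed value:
  p_A = e^(−1.33)·1.33^4/4! = 0.0344813
  p_B = e^(−3.03)·3.03^4/4! = 0.169686
Odds = (0.19/0.81) × (0.169686/0.0344813) = 0.234568 × 4.92111 ≈ 1.154

1.154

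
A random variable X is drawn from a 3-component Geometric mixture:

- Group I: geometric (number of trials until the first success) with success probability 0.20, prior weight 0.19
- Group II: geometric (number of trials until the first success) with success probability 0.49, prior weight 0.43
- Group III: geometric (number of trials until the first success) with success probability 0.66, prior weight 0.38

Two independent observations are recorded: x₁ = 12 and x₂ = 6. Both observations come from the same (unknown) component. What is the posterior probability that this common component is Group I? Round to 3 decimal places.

0.990

P(component k | x) = π_k·f_k(x) / marginal(x), where marginal(x) = Σ_j π_j·f_j(x).
Since both observations come from the same component, the likelihood for component k is f_k(x₁)·f_k(x₂).
  f_I = [0.20·(1−0.20)^11 = 0.20·0.0858993 = 0.0171799] × [0.065536] = 0.0011259
  f_II = [0.49·(1−0.49)^11 = 0.49·0.000607116 = 0.000297487] × [0.0169062] = 5.02939e-06
  f_III = [0.66·(1−0.66)^11 = 0.66·7.01888e-06 = 4.63246e-06] × [0.00299874] = 1.38915e-08
Prior × likelihood for each component:
  π_I·f_I = 0.19 × 0.0011259 = 0.000213921
  π_II·f_II = 0.43 × 5.02939e-06 = 2.16264e-06
  π_III·f_III = 0.38 × 1.38915e-08 = 5.27879e-09
Sum: 0.000213921 + 2.16264e-06 + 5.27879e-09 = 0.000216089
P(Group I | x₁, x₂) = 0.000213921 / 0.000216089 ≈ 0.990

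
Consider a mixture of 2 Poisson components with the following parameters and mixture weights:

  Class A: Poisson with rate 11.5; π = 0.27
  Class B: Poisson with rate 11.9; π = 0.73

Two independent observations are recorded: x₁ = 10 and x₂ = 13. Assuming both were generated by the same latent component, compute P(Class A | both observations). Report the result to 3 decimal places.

By Bayes' theorem, P(k | x) = w_k f_k(x) / Σ_j w_j f_j(x).
Since both observations come from the same component, the likelihood for component k is f_k(x₁)·f_k(x₂).
  L_A = [e^(−11.5)·11.5^10/10! = 0.112935] × [0.100093] = 0.011304
  L_B = [e^(−11.9)·11.9^10/10! = 0.106562] × [0.104647] = 0.0111514
Prior × likelihood for each component:
  w_A·L_A = 0.27 × 0.011304 = 0.00305209
  w_B·L_B = 0.73 × 0.0111514 = 0.0081405
Denominator: 0.00305209 + 0.0081405 = 0.0111926
P(Class A | data) ≈ 0.273

0.273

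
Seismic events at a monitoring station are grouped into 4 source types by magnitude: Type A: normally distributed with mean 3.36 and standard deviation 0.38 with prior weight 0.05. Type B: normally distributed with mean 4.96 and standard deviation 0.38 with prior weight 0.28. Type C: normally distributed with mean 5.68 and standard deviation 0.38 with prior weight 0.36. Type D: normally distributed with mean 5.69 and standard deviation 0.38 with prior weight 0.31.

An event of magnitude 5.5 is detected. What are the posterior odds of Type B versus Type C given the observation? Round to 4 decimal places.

Only the two components matter; the odds are (P(Z=i) f_i(x)) / (P(Z=j) f_j(x)).
Evaluate each component's likelihood at the observed value:
  L_A = 1.36261e-07
  L_B = 0.382491
  L_C = 0.938434
  L_D = 0.926488
Odds = (0.28/0.36) × (0.382491/0.938434) = 0.777778 × 0.407585 ≈ 0.3170

0.3170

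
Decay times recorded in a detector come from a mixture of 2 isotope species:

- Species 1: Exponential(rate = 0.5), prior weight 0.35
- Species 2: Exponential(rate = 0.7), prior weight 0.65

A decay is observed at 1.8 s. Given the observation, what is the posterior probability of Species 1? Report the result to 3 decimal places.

0.355

The responsibility of component k is π_k f_k(x) divided by Σ_j π_j f_j(x).
Evaluate each component's likelihood at the observed value:
  p_1 = 0.203285
  p_2 = 0.198558
Multiply by the mixture weights:
  π_1·p_1 = 0.35 × 0.203285 = 0.0711497
  π_2·p_2 = 0.65 × 0.198558 = 0.129063
Evidence: 0.0711497 + 0.129063 = 0.200212
P(Species 1 | the observation) = 0.0711497 / 0.200212 ≈ 0.355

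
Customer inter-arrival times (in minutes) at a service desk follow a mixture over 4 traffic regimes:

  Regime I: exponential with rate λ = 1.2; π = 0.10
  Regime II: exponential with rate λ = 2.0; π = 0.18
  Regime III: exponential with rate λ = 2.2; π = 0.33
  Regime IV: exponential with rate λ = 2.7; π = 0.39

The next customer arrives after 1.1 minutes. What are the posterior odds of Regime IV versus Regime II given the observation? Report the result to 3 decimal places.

1.354

Since P(k|x) ∝ P(Z=k) f_k(x), the posterior odds are P(Z=i) f_i(x) / (P(Z=j) f_j(x)).
Exponential densities:
  f_I = 1.2·e^(−1.2·1.1) = 1.2·e^(−1.3200) = 0.320562
  f_II = 2.0·e^(−2.0·1.1) = 2.0·e^(−2.2000) = 0.221606
  f_III = 2.2·e^(−2.2·1.1) = 2.2·e^(−2.4200) = 0.195628
  f_IV = 2.7·e^(−2.7·1.1) = 2.7·e^(−2.9700) = 0.138519
Posterior odds = (P(Z=IV)·f_IV) / (P(Z=II)·f_II) = (0.39·0.138519) / (0.18·0.221606) = 0.0540224 / 0.0398891 ≈ 1.354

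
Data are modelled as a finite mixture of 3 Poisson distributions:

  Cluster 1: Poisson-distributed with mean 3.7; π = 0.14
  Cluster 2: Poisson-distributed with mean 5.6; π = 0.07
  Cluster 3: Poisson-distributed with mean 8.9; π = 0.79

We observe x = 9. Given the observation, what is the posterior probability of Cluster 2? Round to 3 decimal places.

0.035

Apply Bayes' rule: the posterior for each component is proportional to its prior times its likelihood at x.
Evaluate each component's likelihood at the observed value:
  p_1 = e^(−3.7)·3.7^9/9! = 0.00885448
  p_2 = e^(−5.6)·5.6^9/9! = 0.0551925
  p_3 = e^(−8.9)·8.9^9/9! = 0.131682
Unnormalised posteriors:
  P(Z=1)·p_1 = 0.14 × 0.00885448 = 0.00123963
  P(Z=2)·p_2 = 0.07 × 0.0551925 = 0.00386348
  P(Z=3)·p_3 = 0.79 × 0.131682 = 0.104029
Normaliser: 0.00123963 + 0.00386348 + 0.104029 = 0.109132
P(Cluster 2 | data) = 0.00386348 / 0.109132 ≈ 0.035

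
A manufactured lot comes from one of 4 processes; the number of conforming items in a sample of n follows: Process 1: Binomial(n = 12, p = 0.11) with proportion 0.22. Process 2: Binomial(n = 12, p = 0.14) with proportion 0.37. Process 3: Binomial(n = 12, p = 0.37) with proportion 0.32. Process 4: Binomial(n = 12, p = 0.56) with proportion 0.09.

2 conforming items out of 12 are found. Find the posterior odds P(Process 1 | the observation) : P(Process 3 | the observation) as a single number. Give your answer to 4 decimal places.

Since P(k|x) ∝ P(Z=k) f_k(x), the posterior odds are P(Z=i) f_i(x) / (P(Z=j) f_j(x)).
Binomial probabilities:
  p_1 = C(12,2)·0.11^2·0.89^10 = 66·0.0121·0.311817 = 0.249017
  p_2 = C(12,2)·0.14^2·0.86^10 = 66·0.0196·0.221302 = 0.286276
  p_3 = C(12,2)·0.37^2·0.63^10 = 66·0.1369·0.0098493 = 0.0889924
  p_4 = C(12,2)·0.56^2·0.44^10 = 66·0.3136·0.000271974 = 0.0056292
0.0547838 / 0.0284776 ≈ 1.9238

1.9238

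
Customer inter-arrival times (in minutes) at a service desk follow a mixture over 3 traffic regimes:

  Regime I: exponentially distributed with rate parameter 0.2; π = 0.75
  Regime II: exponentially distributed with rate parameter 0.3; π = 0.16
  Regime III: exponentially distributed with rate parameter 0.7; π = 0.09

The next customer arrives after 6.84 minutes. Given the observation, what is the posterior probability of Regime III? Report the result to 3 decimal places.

0.012

The responsibility of component k is w_k f_k(x) divided by Σ_j w_j f_j(x).
Evaluate each component's likelihood at the observed value:
  p_I = 0.2·e^(−0.2·6.84) = 0.2·e^(−1.3680) = 0.0509231
  p_II = 0.3·e^(−0.3·6.84) = 0.3·e^(−2.0520) = 0.0385433
  p_III = 0.7·e^(−0.7·6.84) = 0.7·e^(−4.7880) = 0.00583037
Prior × likelihood for each component:
  w_I·p_I = 0.75 × 0.0509231 = 0.0381924
  w_II·p_II = 0.16 × 0.0385433 = 0.00616693
  w_III·p_III = 0.09 × 0.00583037 = 0.000524733
Normaliser: 0.0381924 + 0.00616693 + 0.000524733 = 0.044884
Responsibility of Regime III: 0.000524733 / 0.044884 ≈ 0.012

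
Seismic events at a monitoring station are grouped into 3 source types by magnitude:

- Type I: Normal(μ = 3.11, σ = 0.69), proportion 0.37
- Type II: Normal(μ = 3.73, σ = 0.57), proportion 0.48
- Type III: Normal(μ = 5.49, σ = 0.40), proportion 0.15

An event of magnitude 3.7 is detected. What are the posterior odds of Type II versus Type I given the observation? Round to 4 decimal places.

Posterior odds = (w_i f_i(x)) / (w_j f_j(x)); the normalising sum cancels.
Component likelihoods at x = 3.7:
  p_I = 0.401138
  p_II = 0.69893
  p_III = 4.47034e-05
Odds = (0.48/0.37) × (0.69893/0.401138) = 1.2973 × 1.74237 ≈ 2.2604

2.2604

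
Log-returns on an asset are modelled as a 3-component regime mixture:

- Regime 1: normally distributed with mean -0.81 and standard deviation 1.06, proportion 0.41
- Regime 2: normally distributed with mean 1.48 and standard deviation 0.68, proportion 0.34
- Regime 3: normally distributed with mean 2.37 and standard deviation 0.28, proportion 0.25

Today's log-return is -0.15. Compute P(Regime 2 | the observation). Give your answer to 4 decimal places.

Apply Bayes' rule: the posterior for each component is proportional to its prior times its likelihood at x.
Evaluate each component's likelihood at the observed value:
  L_1 = (1/(1.06·√(2π)))·exp(−(-0.15−-0.81)²/(2·1.06²)) = 0.376361·exp(-0.19384) = 0.310042
  L_2 = (1/(0.68·√(2π)))·exp(−(-0.15−1.48)²/(2·0.68²)) = 0.586680·exp(-2.87295) = 0.0331663
  L_3 = (1/(0.28·√(2π)))·exp(−(-0.15−2.37)²/(2·0.28²)) = 1.424794·exp(-40.50000) = 3.67135e-18
Prior × likelihood for each component:
  π_1·L_1 = 0.41 × 0.310042 = 0.127117
  π_2·L_2 = 0.34 × 0.0331663 = 0.0112765
  π_3·L_3 = 0.25 × 3.67135e-18 = 9.17837e-19
Normaliser: 0.127117 + 0.0112765 + 9.17837e-19 = 0.138394
So the posterior for Regime 2 is 0.0112765 / 0.138394 ≈ 0.0815.

0.0815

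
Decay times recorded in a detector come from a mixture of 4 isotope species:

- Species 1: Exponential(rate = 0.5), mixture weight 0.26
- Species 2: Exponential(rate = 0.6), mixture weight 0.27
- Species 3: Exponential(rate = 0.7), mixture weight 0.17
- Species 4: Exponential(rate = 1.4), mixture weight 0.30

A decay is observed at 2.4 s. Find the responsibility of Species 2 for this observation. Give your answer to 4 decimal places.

Posterior ∝ prior × likelihood, so P(k | x) ∝ π_k f_k(x); normalise over all components.
Evaluate each component's likelihood at the observed value:
  L_1 = 0.150597
  L_2 = 0.142157
  L_3 = 0.130462
  L_4 = 0.0486294
Weight by the priors:
  π_1·L_1 = 0.26 × 0.150597 = 0.0391552
  π_2·L_2 = 0.27 × 0.142157 = 0.0383823
  π_3·L_3 = 0.17 × 0.130462 = 0.0221785
  π_4·L_4 = 0.30 × 0.0486294 = 0.0145888
Denominator: 0.0391552 + 0.0383823 + 0.0221785 + 0.0145888 = 0.114305
So the posterior for Species 2 is 0.0383823 / 0.114305 ≈ 0.3358.

0.3358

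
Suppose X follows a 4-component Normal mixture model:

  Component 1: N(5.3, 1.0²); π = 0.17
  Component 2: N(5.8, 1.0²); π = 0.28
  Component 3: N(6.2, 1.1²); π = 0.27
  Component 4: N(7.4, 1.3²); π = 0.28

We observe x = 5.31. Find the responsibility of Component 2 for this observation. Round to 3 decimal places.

0.379

P(component k | x) = P(Z=k)·f_k(x) / marginal(x), where marginal(x) = Σ_j P(Z=j)·f_j(x).
Normal densities:
  f_1 = 0.398922
  f_2 = 0.353812
  f_3 = 0.261437
  f_4 = 0.0842775
Multiply by the mixture weights:
  P(Z=1)·f_1 = 0.17 × 0.398922 = 0.0678168
  P(Z=2)·f_2 = 0.28 × 0.353812 = 0.0990675
  P(Z=3)·f_3 = 0.27 × 0.261437 = 0.0705879
  P(Z=4)·f_4 = 0.28 × 0.0842775 = 0.0235977
Denominator: 0.0678168 + 0.0990675 + 0.0705879 + 0.0235977 = 0.26107
P(Component 2 | 5.31) = 0.0990675 / 0.26107 ≈ 0.379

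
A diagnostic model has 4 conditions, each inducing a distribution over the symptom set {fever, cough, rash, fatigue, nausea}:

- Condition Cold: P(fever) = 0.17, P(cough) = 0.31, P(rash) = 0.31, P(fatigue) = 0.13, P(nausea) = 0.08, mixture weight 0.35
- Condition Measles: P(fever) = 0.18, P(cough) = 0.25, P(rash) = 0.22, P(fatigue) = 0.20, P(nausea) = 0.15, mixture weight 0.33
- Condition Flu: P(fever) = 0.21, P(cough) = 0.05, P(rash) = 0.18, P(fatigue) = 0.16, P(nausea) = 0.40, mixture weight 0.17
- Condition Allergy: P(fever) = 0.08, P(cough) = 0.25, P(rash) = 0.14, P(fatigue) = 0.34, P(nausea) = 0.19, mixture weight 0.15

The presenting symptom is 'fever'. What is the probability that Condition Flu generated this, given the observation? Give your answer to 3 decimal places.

Apply Bayes' rule: the posterior for each component is proportional to its prior times its likelihood at x.
Component likelihoods at x = 'fever':
  p_Cold = 0.17
  p_Measles = 0.18
  p_Flu = 0.21
  p_Allergy = 0.08
Unnormalised posteriors:
  P(Z=Cold)·p_Cold = 0.35 × 0.17 = 0.0595
  P(Z=Measles)·p_Measles = 0.33 × 0.18 = 0.0594
  P(Z=Flu)·p_Flu = 0.17 × 0.21 = 0.0357
  P(Z=Allergy)·p_Allergy = 0.15 × 0.08 = 0.012
Evidence: 0.0595 + 0.0594 + 0.0357 + 0.012 = 0.1666
P(Condition Flu | 'fever') = 0.0357 / 0.1666 ≈ 0.214

0.214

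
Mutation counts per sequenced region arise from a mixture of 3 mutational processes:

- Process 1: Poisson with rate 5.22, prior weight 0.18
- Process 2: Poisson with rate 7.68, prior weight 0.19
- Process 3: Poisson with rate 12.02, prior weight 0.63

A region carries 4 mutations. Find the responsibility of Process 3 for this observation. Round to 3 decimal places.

0.072

Apply Bayes' rule: the posterior for each component is proportional to its prior times its likelihood at x.
Component likelihoods at x = 4 mutations:
  L_1 = e^(−5.22)·5.22^4/4! = 0.167284
  L_2 = e^(−7.68)·7.68^4/4! = 0.0669656
  L_3 = e^(−12.02)·12.02^4/4! = 0.00523826
Weight by the priors:
  w_1·L_1 = 0.18 × 0.167284 = 0.0301111
  w_2·L_2 = 0.19 × 0.0669656 = 0.0127235
  w_3·L_3 = 0.63 × 0.00523826 = 0.0033001
Evidence: 0.0301111 + 0.0127235 + 0.0033001 = 0.0461346
P(Process 3 | 4 mutations) ≈ 0.072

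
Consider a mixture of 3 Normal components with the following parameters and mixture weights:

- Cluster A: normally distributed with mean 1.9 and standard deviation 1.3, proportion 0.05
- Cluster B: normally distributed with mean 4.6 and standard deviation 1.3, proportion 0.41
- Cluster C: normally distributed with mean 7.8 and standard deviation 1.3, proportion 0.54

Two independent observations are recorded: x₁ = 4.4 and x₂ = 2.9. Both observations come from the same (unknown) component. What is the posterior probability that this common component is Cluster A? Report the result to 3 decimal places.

0.033

The responsibility of component k is π_k f_k(x) divided by Σ_j π_j f_j(x).
Since both observations come from the same component, the likelihood for component k is f_k(x₁)·f_k(x₂).
  f_A = [0.0482956] × [0.228285] = 0.0110252
  f_B = [0.303268] × [0.130506] = 0.0395785
  f_C = [0.0100376] × [0.00025231] = 2.53257e-06
Weight by the priors:
  π_A·f_A = 0.05 × 0.0110252 = 0.000551258
  π_B·f_B = 0.41 × 0.0395785 = 0.0162272
  π_C·f_C = 0.54 × 2.53257e-06 = 1.36759e-06
Evidence: 0.000551258 + 0.0162272 + 1.36759e-06 = 0.0167798
So the posterior for Cluster A is 0.000551258 / 0.0167798 ≈ 0.033.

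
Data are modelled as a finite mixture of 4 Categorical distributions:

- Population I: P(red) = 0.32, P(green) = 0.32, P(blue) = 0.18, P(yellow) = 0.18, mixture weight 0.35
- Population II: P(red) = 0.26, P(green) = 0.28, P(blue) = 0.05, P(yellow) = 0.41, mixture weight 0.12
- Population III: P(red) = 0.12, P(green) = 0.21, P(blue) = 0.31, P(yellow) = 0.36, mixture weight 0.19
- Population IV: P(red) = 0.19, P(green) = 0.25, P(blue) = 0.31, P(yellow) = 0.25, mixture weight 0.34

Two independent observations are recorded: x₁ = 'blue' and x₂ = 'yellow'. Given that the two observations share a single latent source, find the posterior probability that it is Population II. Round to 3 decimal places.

0.040

P(component k | x) = w_k·f_k(x) / marginal(x), where marginal(x) = Σ_j w_j·f_j(x).
Since both observations come from the same component, the likelihood for component k is f_k(x₁)·f_k(x₂).
  f_I = [0.18] × [0.18] = 0.0324
  f_II = [0.05] × [0.41] = 0.0205
  f_III = [0.31] × [0.36] = 0.1116
  f_IV = [0.31] × [0.25] = 0.0775
Multiply by the mixture weights:
  w_I·f_I = 0.35 × 0.0324 = 0.01134
  w_II·f_II = 0.12 × 0.0205 = 0.00246
  w_III·f_III = 0.19 × 0.1116 = 0.021204
  w_IV·f_IV = 0.34 × 0.0775 = 0.02635
Marginal: 0.01134 + 0.00246 + 0.021204 + 0.02635 = 0.061354
P(Population II | x₁, x₂) = 0.00246 / 0.061354 ≈ 0.040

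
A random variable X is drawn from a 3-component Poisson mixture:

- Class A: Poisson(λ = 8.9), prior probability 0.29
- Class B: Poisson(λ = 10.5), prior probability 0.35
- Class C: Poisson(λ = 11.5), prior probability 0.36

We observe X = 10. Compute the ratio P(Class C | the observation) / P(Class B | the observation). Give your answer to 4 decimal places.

Only the two components matter; the odds are (P(Z=i) f_i(x)) / (P(Z=j) f_j(x)).
Component likelihoods at x = 10:
  L_A = e^(−8.9)·8.9^10/10! = 0.117197
  L_B = e^(−10.5)·10.5^10/10! = 0.123606
  L_C = e^(−11.5)·11.5^10/10! = 0.112935
Odds = (0.36/0.35) × (0.112935/0.123606) = 1.02857 × 0.913673 ≈ 0.9398

0.9398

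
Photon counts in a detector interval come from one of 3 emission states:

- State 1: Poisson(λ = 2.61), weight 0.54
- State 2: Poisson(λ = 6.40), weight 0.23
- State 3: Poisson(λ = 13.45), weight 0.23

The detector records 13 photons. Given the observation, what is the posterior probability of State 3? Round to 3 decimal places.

By Bayes' theorem, P(k | x) = π_k f_k(x) / Σ_j π_j f_j(x).
Evaluate each component's likelihood at the observed value:
  L_1 = e^(−2.61)·2.61^13/13! = 3.07991e-06
  L_2 = e^(−6.40)·6.40^13/13! = 0.00806445
  L_3 = e^(−13.45)·13.45^13/13! = 0.109106
Weight by the priors:
  π_1·L_1 = 0.54 × 3.07991e-06 = 1.66315e-06
  π_2·L_2 = 0.23 × 0.00806445 = 0.00185482
  π_3·L_3 = 0.23 × 0.109106 = 0.0250944
Sum: 1.66315e-06 + 0.00185482 + 0.0250944 = 0.0269509
P(State 3 | data) ≈ 0.931

0.931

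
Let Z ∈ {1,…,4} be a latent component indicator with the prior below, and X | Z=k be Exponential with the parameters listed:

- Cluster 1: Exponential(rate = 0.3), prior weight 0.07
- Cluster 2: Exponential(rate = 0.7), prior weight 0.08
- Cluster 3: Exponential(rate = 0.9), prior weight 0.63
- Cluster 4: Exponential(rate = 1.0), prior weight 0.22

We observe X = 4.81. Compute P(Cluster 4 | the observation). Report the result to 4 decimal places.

0.1109

Posterior ∝ prior × likelihood, so P(k | x) ∝ w_k f_k(x); normalise over all components.
Evaluate each component's likelihood at the observed value:
  f_1 = 0.0708654
  f_2 = 0.0241451
  f_3 = 0.0118626
  f_4 = 0.00814786
Weight by the priors:
  w_1·f_1 = 0.07 × 0.0708654 = 0.00496058
  w_2·f_2 = 0.08 × 0.0241451 = 0.00193161
  w_3·f_3 = 0.63 × 0.0118626 = 0.00747347
  w_4·f_4 = 0.22 × 0.00814786 = 0.00179253
Marginal: 0.00496058 + 0.00193161 + 0.00747347 + 0.00179253 = 0.0161582
P(Cluster 4 | x) ≈ 0.1109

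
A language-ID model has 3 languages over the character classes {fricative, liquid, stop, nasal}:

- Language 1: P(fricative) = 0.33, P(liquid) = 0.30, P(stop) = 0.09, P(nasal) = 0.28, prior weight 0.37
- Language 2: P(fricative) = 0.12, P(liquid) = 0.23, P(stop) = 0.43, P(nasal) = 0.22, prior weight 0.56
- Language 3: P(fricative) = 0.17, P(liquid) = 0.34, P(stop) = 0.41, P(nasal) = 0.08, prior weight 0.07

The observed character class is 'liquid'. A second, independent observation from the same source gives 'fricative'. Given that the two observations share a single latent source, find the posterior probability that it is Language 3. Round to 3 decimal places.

Posterior ∝ prior × likelihood, so P(k | x) ∝ π_k f_k(x); normalise over all components.
Since both observations come from the same component, the likelihood for component k is f_k(x₁)·f_k(x₂).
  L_1 = [0.3] × [0.33] = 0.099
  L_2 = [0.23] × [0.12] = 0.0276
  L_3 = [0.34] × [0.17] = 0.0578
Weight by the priors:
  π_1·L_1 = 0.37 × 0.099 = 0.03663
  π_2·L_2 = 0.56 × 0.0276 = 0.015456
  π_3·L_3 = 0.07 × 0.0578 = 0.004046
Evidence: 0.03663 + 0.015456 + 0.004046 = 0.056132
Responsibility of Language 3: 0.004046 / 0.056132 ≈ 0.072

0.072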